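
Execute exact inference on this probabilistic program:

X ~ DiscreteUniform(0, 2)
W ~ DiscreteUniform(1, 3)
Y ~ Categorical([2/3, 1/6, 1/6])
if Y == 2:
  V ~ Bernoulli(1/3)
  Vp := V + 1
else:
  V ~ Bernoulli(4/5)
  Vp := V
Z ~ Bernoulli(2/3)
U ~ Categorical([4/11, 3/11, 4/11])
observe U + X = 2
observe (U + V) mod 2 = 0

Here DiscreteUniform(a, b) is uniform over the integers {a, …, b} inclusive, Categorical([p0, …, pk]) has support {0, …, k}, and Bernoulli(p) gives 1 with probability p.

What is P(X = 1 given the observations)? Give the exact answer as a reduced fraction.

Enumerate traces; 54 have nonzero weight after conditioning:
  (X=0, W=1, Y=0, V=0, Z=0, U=2) weight 8/4455
  (X=0, W=1, Y=0, V=0, Z=1, U=2) weight 16/4455
  (X=0, W=1, Y=1, V=0, Z=0, U=2) weight 2/4455
  (X=0, W=1, Y=1, V=0, Z=1, U=2) weight 4/4455
  (X=0, W=1, Y=2, V=0, Z=0, U=2) weight 4/2673
  (X=0, W=1, Y=2, V=0, Z=1, U=2) weight 8/2673
  (X=0, W=2, Y=0, V=0, Z=0, U=2) weight 8/4455
  (X=0, W=2, Y=0, V=0, Z=1, U=2) weight 16/4455
  (X=1, W=1, Y=0, V=1, Z=0, U=1) weight 8/1485
  (X=2, W=1, Y=0, V=0, Z=0, U=0) weight 8/4455
  … 44 more
Group by X:
  weight(X=0) = 10/297
  weight(X=1) = 13/198
  weight(X=2) = 10/297
Total weight = 10/297 + 13/198 + 10/297 = 79/594
P(X=0 | obs) = 10/297 / 79/594 = 20/79
P(X=1 | obs) = 13/198 / 79/594 = 39/79
P(X=2 | obs) = 10/297 / 79/594 = 20/79

P(X = 1 | obs) = 39/79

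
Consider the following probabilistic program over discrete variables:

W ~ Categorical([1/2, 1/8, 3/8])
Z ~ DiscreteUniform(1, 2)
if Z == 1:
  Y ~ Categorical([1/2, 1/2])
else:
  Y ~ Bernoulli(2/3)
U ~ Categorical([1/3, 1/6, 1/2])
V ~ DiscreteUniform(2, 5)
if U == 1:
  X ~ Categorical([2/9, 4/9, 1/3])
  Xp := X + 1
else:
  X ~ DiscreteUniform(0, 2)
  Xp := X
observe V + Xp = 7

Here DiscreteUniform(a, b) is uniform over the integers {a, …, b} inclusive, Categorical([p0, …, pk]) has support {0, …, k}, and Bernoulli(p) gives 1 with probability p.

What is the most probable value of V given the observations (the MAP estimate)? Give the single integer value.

argmax_v P(V = v | obs) = 5

Enumerate traces; 48 have nonzero weight after conditioning:
  (W=0, Z=1, Y=0, U=0, V=5, X=2) weight 1/288
  (W=0, Z=1, Y=0, U=1, V=4, X=2) weight 1/576
  (W=0, Z=1, Y=0, U=1, V=5, X=1) weight 1/432
  (W=0, Z=1, Y=0, U=2, V=5, X=2) weight 1/192
  (W=0, Z=1, Y=1, U=0, V=5, X=2) weight 1/288
  (W=0, Z=1, Y=1, U=1, V=4, X=2) weight 1/576
  (W=0, Z=1, Y=1, U=1, V=5, X=1) weight 1/432
  (W=0, Z=1, Y=1, U=2, V=5, X=2) weight 1/192
  … 40 more
Group by V:
  weight(V=4) = 1/72
  weight(V=5) = 19/216
Total weight = 1/72 + 19/216 = 11/108
P(V=4 | obs) = 1/72 / 11/108 = 3/22
P(V=5 | obs) = 19/216 / 11/108 = 19/22
argmax = 5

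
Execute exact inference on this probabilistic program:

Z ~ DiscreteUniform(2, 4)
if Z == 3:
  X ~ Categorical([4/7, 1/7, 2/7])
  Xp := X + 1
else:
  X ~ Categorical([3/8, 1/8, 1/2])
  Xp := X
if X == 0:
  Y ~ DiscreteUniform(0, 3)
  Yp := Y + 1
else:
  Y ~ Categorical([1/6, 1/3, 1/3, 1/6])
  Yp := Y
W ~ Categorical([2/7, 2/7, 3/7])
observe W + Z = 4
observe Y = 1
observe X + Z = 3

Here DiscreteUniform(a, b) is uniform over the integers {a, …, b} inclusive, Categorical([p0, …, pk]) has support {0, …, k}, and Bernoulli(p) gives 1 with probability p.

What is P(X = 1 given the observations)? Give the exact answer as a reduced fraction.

Enumerate traces; 2 have nonzero weight after conditioning:
  (Z=2, X=1, Y=1, W=2) weight 1/168
  (Z=3, X=0, Y=1, W=1) weight 2/147
Group by X:
  weight(X=0) = 2/147
  weight(X=1) = 1/168
Total weight = 2/147 + 1/168 = 23/1176
P(X=0 | obs) = 2/147 / 23/1176 = 16/23
P(X=1 | obs) = 1/168 / 23/1176 = 7/23

P(X = 1 | obs) = 7/23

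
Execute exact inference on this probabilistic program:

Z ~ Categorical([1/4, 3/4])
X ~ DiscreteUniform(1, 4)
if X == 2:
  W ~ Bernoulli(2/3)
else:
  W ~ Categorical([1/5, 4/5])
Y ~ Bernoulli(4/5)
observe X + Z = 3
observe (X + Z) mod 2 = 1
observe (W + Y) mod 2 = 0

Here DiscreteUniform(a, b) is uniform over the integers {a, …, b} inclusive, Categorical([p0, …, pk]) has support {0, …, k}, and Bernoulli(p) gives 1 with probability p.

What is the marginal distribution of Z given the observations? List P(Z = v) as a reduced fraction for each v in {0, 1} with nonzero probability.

Enumerate traces; 4 have nonzero weight after conditioning:
  (Z=0, X=3, W=0, Y=0) weight 1/400
  (Z=0, X=3, W=1, Y=1) weight 1/25
  (Z=1, X=2, W=0, Y=0) weight 1/80
  (Z=1, X=2, W=1, Y=1) weight 1/10
Group by Z:
  weight(Z=0) = 17/400
  weight(Z=1) = 9/80
Total weight = 17/400 + 9/80 = 31/200
P(Z=0 | obs) = 17/400 / 31/200 = 17/62
P(Z=1 | obs) = 9/80 / 31/200 = 45/62

P(Z=0) = 17/62, P(Z=1) = 45/62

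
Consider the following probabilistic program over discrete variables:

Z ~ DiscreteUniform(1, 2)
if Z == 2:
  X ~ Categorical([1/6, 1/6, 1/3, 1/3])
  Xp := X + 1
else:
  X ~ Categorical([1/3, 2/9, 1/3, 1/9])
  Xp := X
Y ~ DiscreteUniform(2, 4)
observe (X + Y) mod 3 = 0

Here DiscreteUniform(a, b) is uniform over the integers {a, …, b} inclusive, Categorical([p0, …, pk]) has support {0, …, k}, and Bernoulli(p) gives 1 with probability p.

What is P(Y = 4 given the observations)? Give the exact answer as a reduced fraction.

P(Y = 4 | obs) = 1/3

Enumerate traces; 8 have nonzero weight after conditioning:
  (Z=1, X=0, Y=3) weight 1/18
  (Z=1, X=1, Y=2) weight 1/27
  (Z=1, X=2, Y=4) weight 1/18
  (Z=1, X=3, Y=3) weight 1/54
  (Z=2, X=0, Y=3) weight 1/36
  (Z=2, X=1, Y=2) weight 1/36
  (Z=2, X=2, Y=4) weight 1/18
  (Z=2, X=3, Y=3) weight 1/18
Group by Y:
  weight(Y=2) = 7/108
  weight(Y=3) = 17/108
  weight(Y=4) = 1/9
Total weight = 7/108 + 17/108 + 1/9 = 1/3
P(Y=2 | obs) = 7/108 / 1/3 = 7/36
P(Y=3 | obs) = 17/108 / 1/3 = 17/36
P(Y=4 | obs) = 1/9 / 1/3 = 1/3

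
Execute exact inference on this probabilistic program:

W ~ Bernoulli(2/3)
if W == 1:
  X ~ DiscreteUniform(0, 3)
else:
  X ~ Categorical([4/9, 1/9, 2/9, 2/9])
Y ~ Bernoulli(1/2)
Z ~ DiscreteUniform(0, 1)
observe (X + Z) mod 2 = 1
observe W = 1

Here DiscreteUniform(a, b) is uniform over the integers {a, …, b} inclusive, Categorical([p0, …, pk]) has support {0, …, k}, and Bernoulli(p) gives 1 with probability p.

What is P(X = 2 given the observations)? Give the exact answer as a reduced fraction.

P(X = 2 | obs) = 1/4

Enumerate traces; 8 have nonzero weight after conditioning:
  (W=1, X=0, Y=0, Z=1) weight 1/24
  (W=1, X=0, Y=1, Z=1) weight 1/24
  (W=1, X=1, Y=0, Z=0) weight 1/24
  (W=1, X=1, Y=1, Z=0) weight 1/24
  (W=1, X=2, Y=0, Z=1) weight 1/24
  (W=1, X=2, Y=1, Z=1) weight 1/24
  (W=1, X=3, Y=0, Z=0) weight 1/24
  (W=1, X=3, Y=1, Z=0) weight 1/24
Group by X:
  weight(X=0) = 1/12
  weight(X=1) = 1/12
  weight(X=2) = 1/12
  weight(X=3) = 1/12
Total weight = 1/12 + 1/12 + 1/12 + 1/12 = 1/3
P(X=0 | obs) = 1/12 / 1/3 = 1/4
P(X=1 | obs) = 1/12 / 1/3 = 1/4
P(X=2 | obs) = 1/12 / 1/3 = 1/4
P(X=3 | obs) = 1/12 / 1/3 = 1/4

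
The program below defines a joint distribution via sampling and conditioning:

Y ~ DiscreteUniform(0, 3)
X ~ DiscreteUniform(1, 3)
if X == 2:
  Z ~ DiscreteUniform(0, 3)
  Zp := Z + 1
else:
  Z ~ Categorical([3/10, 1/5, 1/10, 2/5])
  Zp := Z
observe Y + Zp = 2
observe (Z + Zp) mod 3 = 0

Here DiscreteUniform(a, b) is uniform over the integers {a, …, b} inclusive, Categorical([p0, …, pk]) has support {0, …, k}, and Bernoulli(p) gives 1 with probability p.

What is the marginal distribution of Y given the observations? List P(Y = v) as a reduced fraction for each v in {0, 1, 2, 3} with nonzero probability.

Enumerate traces; 3 have nonzero weight after conditioning:
  (Y=0, X=2, Z=1) weight 1/48
  (Y=2, X=1, Z=0) weight 1/40
  (Y=2, X=3, Z=0) weight 1/40
Group by Y:
  weight(Y=0) = 1/48
  weight(Y=2) = 1/20
Total weight = 1/48 + 1/20 = 17/240
P(Y=0 | obs) = 1/48 / 17/240 = 5/17
P(Y=2 | obs) = 1/20 / 17/240 = 12/17

P(Y=0) = 5/17, P(Y=2) = 12/17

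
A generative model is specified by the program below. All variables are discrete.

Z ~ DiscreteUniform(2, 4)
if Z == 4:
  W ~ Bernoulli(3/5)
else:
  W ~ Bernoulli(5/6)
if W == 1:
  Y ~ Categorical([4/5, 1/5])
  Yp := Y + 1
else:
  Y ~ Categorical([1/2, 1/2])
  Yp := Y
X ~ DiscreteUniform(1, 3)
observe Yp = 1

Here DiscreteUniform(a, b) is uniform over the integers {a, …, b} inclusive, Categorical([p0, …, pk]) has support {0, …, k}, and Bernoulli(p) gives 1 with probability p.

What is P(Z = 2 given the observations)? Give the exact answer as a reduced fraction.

Enumerate traces; 18 have nonzero weight after conditioning:
  (Z=2, W=0, Y=1, X=1) weight 1/108
  (Z=2, W=0, Y=1, X=2) weight 1/108
  (Z=2, W=0, Y=1, X=3) weight 1/108
  (Z=2, W=1, Y=0, X=1) weight 2/27
  (Z=2, W=1, Y=0, X=2) weight 2/27
  (Z=2, W=1, Y=0, X=3) weight 2/27
  (Z=3, W=0, Y=1, X=1) weight 1/108
  (Z=3, W=0, Y=1, X=2) weight 1/108
  (Z=4, W=0, Y=1, X=1) weight 1/45
  … 9 more
Group by Z:
  weight(Z=2) = 1/4
  weight(Z=3) = 1/4
  weight(Z=4) = 17/75
Total weight = 1/4 + 1/4 + 17/75 = 109/150
P(Z=2 | obs) = 1/4 / 109/150 = 75/218
P(Z=3 | obs) = 1/4 / 109/150 = 75/218
P(Z=4 | obs) = 17/75 / 109/150 = 34/109

P(Z = 2 | obs) = 75/218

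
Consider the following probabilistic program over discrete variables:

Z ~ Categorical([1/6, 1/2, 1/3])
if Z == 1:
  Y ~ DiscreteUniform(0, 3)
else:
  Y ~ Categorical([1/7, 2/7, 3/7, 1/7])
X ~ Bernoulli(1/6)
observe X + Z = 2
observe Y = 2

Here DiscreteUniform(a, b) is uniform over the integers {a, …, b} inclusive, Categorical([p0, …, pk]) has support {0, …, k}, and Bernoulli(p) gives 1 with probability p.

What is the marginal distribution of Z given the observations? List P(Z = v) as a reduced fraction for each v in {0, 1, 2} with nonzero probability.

P(Z=1) = 7/47, P(Z=2) = 40/47

Enumerate traces; 2 have nonzero weight after conditioning:
  (Z=1, Y=2, X=1) weight 1/48
  (Z=2, Y=2, X=0) weight 5/42
Group by Z:
  weight(Z=1) = 1/48
  weight(Z=2) = 5/42
Total weight = 1/48 + 5/42 = 47/336
P(Z=1 | obs) = 1/48 / 47/336 = 7/47
P(Z=2 | obs) = 5/42 / 47/336 = 40/47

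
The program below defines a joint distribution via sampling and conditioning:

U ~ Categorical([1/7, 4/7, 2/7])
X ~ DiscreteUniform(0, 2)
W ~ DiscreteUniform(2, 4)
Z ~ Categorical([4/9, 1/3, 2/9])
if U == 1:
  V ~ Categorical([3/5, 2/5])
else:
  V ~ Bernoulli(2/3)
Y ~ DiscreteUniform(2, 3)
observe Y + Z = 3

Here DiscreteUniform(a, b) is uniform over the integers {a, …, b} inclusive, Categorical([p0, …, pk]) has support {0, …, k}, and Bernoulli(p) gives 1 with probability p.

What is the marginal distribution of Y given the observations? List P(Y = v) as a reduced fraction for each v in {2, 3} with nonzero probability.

P(Y=2) = 3/7, P(Y=3) = 4/7

Enumerate traces; 108 have nonzero weight after conditioning:
  (U=0, X=0, W=2, Z=0, V=0, Y=3) weight 2/1701
  (U=0, X=0, W=2, Z=0, V=1, Y=3) weight 4/1701
  (U=0, X=0, W=2, Z=1, V=0, Y=2) weight 1/1134
  (U=0, X=0, W=2, Z=1, V=1, Y=2) weight 1/567
  (U=0, X=0, W=3, Z=0, V=0, Y=3) weight 2/1701
  (U=0, X=0, W=3, Z=0, V=1, Y=3) weight 4/1701
  (U=0, X=0, W=3, Z=1, V=0, Y=2) weight 1/1134
  (U=0, X=0, W=3, Z=1, V=1, Y=2) weight 1/567
  … 100 more
Group by Y:
  weight(Y=2) = 1/6
  weight(Y=3) = 2/9
Total weight = 1/6 + 2/9 = 7/18
P(Y=2 | obs) = 1/6 / 7/18 = 3/7
P(Y=3 | obs) = 2/9 / 7/18 = 4/7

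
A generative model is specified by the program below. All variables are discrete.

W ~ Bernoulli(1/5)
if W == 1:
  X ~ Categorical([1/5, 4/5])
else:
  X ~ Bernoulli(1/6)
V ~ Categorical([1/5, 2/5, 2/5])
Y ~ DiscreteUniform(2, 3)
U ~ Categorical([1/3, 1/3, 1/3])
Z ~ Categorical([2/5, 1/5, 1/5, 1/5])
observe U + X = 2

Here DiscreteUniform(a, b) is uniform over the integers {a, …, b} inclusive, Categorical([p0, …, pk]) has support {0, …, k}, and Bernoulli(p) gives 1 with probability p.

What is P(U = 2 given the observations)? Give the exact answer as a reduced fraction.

Enumerate traces; 96 have nonzero weight after conditioning:
  (W=0, X=0, V=0, Y=2, U=2, Z=0) weight 2/225
  (W=0, X=0, V=0, Y=2, U=2, Z=1) weight 1/225
  (W=0, X=0, V=0, Y=2, U=2, Z=2) weight 1/225
  (W=0, X=0, V=0, Y=2, U=2, Z=3) weight 1/225
  (W=0, X=0, V=0, Y=3, U=2, Z=0) weight 2/225
  (W=0, X=0, V=0, Y=3, U=2, Z=1) weight 1/225
  (W=0, X=0, V=0, Y=3, U=2, Z=2) weight 1/225
  (W=0, X=0, V=0, Y=3, U=2, Z=3) weight 1/225
  (W=0, X=1, V=0, Y=2, U=1, Z=0) weight 2/1125
  … 87 more
Group by U:
  weight(U=1) = 22/225
  weight(U=2) = 53/225
Total weight = 22/225 + 53/225 = 1/3
P(U=1 | obs) = 22/225 / 1/3 = 22/75
P(U=2 | obs) = 53/225 / 1/3 = 53/75

P(U = 2 | obs) = 53/75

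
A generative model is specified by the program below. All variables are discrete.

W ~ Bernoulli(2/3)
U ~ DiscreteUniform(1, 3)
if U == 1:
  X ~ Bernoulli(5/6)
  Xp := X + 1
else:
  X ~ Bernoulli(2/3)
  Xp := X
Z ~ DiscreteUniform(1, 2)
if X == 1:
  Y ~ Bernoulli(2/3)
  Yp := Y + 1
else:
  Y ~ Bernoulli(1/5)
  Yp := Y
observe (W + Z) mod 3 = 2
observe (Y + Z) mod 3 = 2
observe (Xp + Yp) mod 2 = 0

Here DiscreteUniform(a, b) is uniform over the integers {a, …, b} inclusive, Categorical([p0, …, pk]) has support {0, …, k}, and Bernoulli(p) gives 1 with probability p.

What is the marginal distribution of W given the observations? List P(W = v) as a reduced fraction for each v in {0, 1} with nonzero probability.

Enumerate traces; 6 have nonzero weight after conditioning:
  (W=0, U=2, X=0, Z=2, Y=0) weight 2/135
  (W=0, U=2, X=1, Z=2, Y=0) weight 1/81
  (W=0, U=3, X=0, Z=2, Y=0) weight 2/135
  (W=0, U=3, X=1, Z=2, Y=0) weight 1/81
  (W=1, U=1, X=0, Z=1, Y=1) weight 1/270
  (W=1, U=1, X=1, Z=1, Y=1) weight 5/81
Group by W:
  weight(W=0) = 22/405
  weight(W=1) = 53/810
Total weight = 22/405 + 53/810 = 97/810
P(W=0 | obs) = 22/405 / 97/810 = 44/97
P(W=1 | obs) = 53/810 / 97/810 = 53/97

P(W=0) = 44/97, P(W=1) = 53/97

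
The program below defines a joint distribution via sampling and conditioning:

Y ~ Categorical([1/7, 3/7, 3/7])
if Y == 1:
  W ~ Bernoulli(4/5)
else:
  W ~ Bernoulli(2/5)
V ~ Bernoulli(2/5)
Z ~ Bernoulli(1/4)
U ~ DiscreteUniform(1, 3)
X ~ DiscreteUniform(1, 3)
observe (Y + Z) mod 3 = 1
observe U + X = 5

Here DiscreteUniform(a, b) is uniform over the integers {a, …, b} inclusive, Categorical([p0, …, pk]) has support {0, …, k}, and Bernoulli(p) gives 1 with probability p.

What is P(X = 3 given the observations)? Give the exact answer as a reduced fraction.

Enumerate traces; 16 have nonzero weight after conditioning:
  (Y=0, W=0, V=0, Z=1, U=2, X=3) weight 1/700
  (Y=0, W=0, V=0, Z=1, U=3, X=2) weight 1/700
  (Y=0, W=0, V=1, Z=1, U=2, X=3) weight 1/1050
  (Y=0, W=0, V=1, Z=1, U=3, X=2) weight 1/1050
  (Y=0, W=1, V=0, Z=1, U=2, X=3) weight 1/1050
  (Y=0, W=1, V=0, Z=1, U=3, X=2) weight 1/1050
  (Y=0, W=1, V=1, Z=1, U=2, X=3) weight 1/1575
  (Y=0, W=1, V=1, Z=1, U=3, X=2) weight 1/1575
  … 8 more
Group by X:
  weight(X=2) = 5/126
  weight(X=3) = 5/126
Total weight = 5/126 + 5/126 = 5/63
P(X=2 | obs) = 5/126 / 5/63 = 1/2
P(X=3 | obs) = 5/126 / 5/63 = 1/2

P(X = 3 | obs) = 1/2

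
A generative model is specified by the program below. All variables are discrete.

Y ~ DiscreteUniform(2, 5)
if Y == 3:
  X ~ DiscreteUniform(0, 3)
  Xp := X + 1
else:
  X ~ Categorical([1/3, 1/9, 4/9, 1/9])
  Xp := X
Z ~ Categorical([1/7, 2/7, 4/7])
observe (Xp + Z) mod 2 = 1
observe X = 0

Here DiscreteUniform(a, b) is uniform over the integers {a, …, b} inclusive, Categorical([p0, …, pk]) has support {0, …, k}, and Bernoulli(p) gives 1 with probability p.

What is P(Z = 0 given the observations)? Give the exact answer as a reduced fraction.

P(Z = 0 | obs) = 1/13

Enumerate traces; 5 have nonzero weight after conditioning:
  (Y=2, X=0, Z=1) weight 1/42
  (Y=3, X=0, Z=0) weight 1/112
  (Y=3, X=0, Z=2) weight 1/28
  (Y=4, X=0, Z=1) weight 1/42
  (Y=5, X=0, Z=1) weight 1/42
Group by Z:
  weight(Z=0) = 1/112
  weight(Z=1) = 1/14
  weight(Z=2) = 1/28
Total weight = 1/112 + 1/14 + 1/28 = 13/112
P(Z=0 | obs) = 1/112 / 13/112 = 1/13
P(Z=1 | obs) = 1/14 / 13/112 = 8/13
P(Z=2 | obs) = 1/28 / 13/112 = 4/13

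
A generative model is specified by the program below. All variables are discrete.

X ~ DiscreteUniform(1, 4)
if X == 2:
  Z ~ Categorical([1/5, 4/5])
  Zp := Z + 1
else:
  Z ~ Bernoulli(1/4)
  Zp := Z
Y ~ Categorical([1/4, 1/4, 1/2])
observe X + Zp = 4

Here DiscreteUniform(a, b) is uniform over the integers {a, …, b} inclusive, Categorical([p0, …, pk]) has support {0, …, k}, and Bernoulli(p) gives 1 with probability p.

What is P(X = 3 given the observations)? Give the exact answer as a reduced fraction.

P(X = 3 | obs) = 5/36

Enumerate traces; 9 have nonzero weight after conditioning:
  (X=2, Z=1, Y=0) weight 1/20
  (X=2, Z=1, Y=1) weight 1/20
  (X=2, Z=1, Y=2) weight 1/10
  (X=3, Z=1, Y=0) weight 1/64
  (X=3, Z=1, Y=1) weight 1/64
  (X=3, Z=1, Y=2) weight 1/32
  (X=4, Z=0, Y=0) weight 3/64
  (X=4, Z=0, Y=1) weight 3/64
  … 1 more
Group by X:
  weight(X=2) = 1/5
  weight(X=3) = 1/16
  weight(X=4) = 3/16
Total weight = 1/5 + 1/16 + 3/16 = 9/20
P(X=2 | obs) = 1/5 / 9/20 = 4/9
P(X=3 | obs) = 1/16 / 9/20 = 5/36
P(X=4 | obs) = 3/16 / 9/20 = 5/12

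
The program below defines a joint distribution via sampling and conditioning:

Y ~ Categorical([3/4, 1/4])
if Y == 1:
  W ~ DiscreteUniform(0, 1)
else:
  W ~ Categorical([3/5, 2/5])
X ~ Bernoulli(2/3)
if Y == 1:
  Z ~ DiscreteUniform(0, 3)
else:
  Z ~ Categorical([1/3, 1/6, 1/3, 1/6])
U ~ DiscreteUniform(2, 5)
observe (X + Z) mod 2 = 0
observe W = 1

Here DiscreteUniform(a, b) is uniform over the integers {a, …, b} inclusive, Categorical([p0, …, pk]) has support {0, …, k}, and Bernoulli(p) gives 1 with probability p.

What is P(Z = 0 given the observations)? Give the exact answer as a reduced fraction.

Enumerate traces; 32 have nonzero weight after conditioning:
  (Y=0, W=1, X=0, Z=0, U=2) weight 1/120
  (Y=0, W=1, X=0, Z=0, U=3) weight 1/120
  (Y=0, W=1, X=0, Z=0, U=4) weight 1/120
  (Y=0, W=1, X=0, Z=0, U=5) weight 1/120
  (Y=0, W=1, X=0, Z=2, U=2) weight 1/120
  (Y=0, W=1, X=0, Z=2, U=3) weight 1/120
  (Y=0, W=1, X=0, Z=2, U=4) weight 1/120
  (Y=0, W=1, X=0, Z=2, U=5) weight 1/120
  (Y=0, W=1, X=1, Z=1, U=2) weight 1/120
  (Y=0, W=1, X=1, Z=3, U=2) weight 1/120
  … 22 more
Group by Z:
  weight(Z=0) = 7/160
  weight(Z=1) = 13/240
  weight(Z=2) = 7/160
  weight(Z=3) = 13/240
Total weight = 7/160 + 13/240 + 7/160 + 13/240 = 47/240
P(Z=0 | obs) = 7/160 / 47/240 = 21/94
P(Z=1 | obs) = 13/240 / 47/240 = 13/47
P(Z=2 | obs) = 7/160 / 47/240 = 21/94
P(Z=3 | obs) = 13/240 / 47/240 = 13/47

P(Z = 0 | obs) = 21/94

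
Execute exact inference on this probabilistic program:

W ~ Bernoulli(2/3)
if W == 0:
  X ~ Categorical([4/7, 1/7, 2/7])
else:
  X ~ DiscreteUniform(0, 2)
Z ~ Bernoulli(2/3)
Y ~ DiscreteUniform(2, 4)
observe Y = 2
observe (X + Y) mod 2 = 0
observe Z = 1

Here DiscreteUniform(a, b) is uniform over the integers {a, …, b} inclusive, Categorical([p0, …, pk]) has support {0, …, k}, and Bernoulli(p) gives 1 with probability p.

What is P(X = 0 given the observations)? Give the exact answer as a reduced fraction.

P(X = 0 | obs) = 13/23

Enumerate traces; 4 have nonzero weight after conditioning:
  (W=0, X=0, Z=1, Y=2) weight 8/189
  (W=0, X=2, Z=1, Y=2) weight 4/189
  (W=1, X=0, Z=1, Y=2) weight 4/81
  (W=1, X=2, Z=1, Y=2) weight 4/81
Group by X:
  weight(X=0) = 52/567
  weight(X=2) = 40/567
Total weight = 52/567 + 40/567 = 92/567
P(X=0 | obs) = 52/567 / 92/567 = 13/23
P(X=2 | obs) = 40/567 / 92/567 = 10/23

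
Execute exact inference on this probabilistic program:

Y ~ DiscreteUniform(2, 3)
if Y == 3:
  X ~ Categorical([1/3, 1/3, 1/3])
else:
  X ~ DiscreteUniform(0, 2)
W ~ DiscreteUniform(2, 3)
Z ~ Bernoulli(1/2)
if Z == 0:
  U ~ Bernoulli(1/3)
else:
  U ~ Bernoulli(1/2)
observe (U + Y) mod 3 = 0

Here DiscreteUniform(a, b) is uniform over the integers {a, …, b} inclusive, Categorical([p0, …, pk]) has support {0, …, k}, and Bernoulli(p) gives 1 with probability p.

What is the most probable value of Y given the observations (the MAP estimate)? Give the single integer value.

Enumerate traces; 24 have nonzero weight after conditioning:
  (Y=2, X=0, W=2, Z=0, U=1) weight 1/72
  (Y=2, X=0, W=2, Z=1, U=1) weight 1/48
  (Y=2, X=0, W=3, Z=0, U=1) weight 1/72
  (Y=2, X=0, W=3, Z=1, U=1) weight 1/48
  (Y=2, X=1, W=2, Z=0, U=1) weight 1/72
  (Y=2, X=1, W=2, Z=1, U=1) weight 1/48
  (Y=2, X=1, W=3, Z=0, U=1) weight 1/72
  (Y=2, X=1, W=3, Z=1, U=1) weight 1/48
  (Y=3, X=0, W=2, Z=0, U=0) weight 1/36
  … 15 more
Group by Y:
  weight(Y=2) = 5/24
  weight(Y=3) = 7/24
Total weight = 5/24 + 7/24 = 1/2
P(Y=2 | obs) = 5/24 / 1/2 = 5/12
P(Y=3 | obs) = 7/24 / 1/2 = 7/12
argmax = 3

argmax_v P(Y = v | obs) = 3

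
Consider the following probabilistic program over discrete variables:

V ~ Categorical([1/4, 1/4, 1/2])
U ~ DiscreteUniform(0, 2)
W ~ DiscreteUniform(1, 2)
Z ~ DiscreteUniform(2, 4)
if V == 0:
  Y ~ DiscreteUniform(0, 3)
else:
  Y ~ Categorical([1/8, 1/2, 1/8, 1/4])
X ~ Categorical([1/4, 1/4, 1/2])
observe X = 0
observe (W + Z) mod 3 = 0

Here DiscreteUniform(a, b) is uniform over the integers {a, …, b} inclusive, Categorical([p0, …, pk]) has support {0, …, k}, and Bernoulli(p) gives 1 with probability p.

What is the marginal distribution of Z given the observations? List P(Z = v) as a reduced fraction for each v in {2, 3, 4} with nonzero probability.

Enumerate traces; 72 have nonzero weight after conditioning:
  (V=0, U=0, W=1, Z=2, Y=0, X=0) weight 1/1152
  (V=0, U=0, W=1, Z=2, Y=1, X=0) weight 1/1152
  (V=0, U=0, W=1, Z=2, Y=2, X=0) weight 1/1152
  (V=0, U=0, W=1, Z=2, Y=3, X=0) weight 1/1152
  (V=0, U=0, W=2, Z=4, Y=0, X=0) weight 1/1152
  (V=0, U=0, W=2, Z=4, Y=1, X=0) weight 1/1152
  (V=0, U=0, W=2, Z=4, Y=2, X=0) weight 1/1152
  (V=0, U=0, W=2, Z=4, Y=3, X=0) weight 1/1152
  … 64 more
Group by Z:
  weight(Z=2) = 1/24
  weight(Z=4) = 1/24
Total weight = 1/24 + 1/24 = 1/12
P(Z=2 | obs) = 1/24 / 1/12 = 1/2
P(Z=4 | obs) = 1/24 / 1/12 = 1/2

P(Z=2) = 1/2, P(Z=4) = 1/2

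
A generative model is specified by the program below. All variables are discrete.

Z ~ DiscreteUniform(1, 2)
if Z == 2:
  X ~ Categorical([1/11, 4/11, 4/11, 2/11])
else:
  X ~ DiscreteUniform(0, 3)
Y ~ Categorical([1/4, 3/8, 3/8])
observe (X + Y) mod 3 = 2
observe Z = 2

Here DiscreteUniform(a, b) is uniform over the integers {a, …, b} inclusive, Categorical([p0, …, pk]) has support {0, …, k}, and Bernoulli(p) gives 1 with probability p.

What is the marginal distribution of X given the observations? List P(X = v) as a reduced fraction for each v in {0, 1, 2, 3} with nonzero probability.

P(X=0) = 3/29, P(X=1) = 12/29, P(X=2) = 8/29, P(X=3) = 6/29

Enumerate traces; 4 have nonzero weight after conditioning:
  (Z=2, X=0, Y=2) weight 3/176
  (Z=2, X=1, Y=1) weight 3/44
  (Z=2, X=2, Y=0) weight 1/22
  (Z=2, X=3, Y=2) weight 3/88
Group by X:
  weight(X=0) = 3/176
  weight(X=1) = 3/44
  weight(X=2) = 1/22
  weight(X=3) = 3/88
Total weight = 3/176 + 3/44 + 1/22 + 3/88 = 29/176
P(X=0 | obs) = 3/176 / 29/176 = 3/29
P(X=1 | obs) = 3/44 / 29/176 = 12/29
P(X=2 | obs) = 1/22 / 29/176 = 8/29
P(X=3 | obs) = 3/88 / 29/176 = 6/29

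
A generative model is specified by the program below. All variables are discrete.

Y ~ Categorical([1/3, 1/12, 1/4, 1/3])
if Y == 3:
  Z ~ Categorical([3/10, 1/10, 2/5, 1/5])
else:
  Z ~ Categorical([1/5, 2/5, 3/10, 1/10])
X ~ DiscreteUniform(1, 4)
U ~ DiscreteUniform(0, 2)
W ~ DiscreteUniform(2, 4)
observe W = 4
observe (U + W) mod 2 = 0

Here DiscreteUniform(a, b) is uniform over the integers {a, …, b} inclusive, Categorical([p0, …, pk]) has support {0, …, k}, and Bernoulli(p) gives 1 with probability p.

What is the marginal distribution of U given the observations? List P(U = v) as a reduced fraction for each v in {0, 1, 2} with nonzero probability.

P(U=0) = 1/2, P(U=2) = 1/2

Enumerate traces; 128 have nonzero weight after conditioning:
  (Y=0, Z=0, X=1, U=0, W=4) weight 1/540
  (Y=0, Z=0, X=1, U=2, W=4) weight 1/540
  (Y=0, Z=0, X=2, U=0, W=4) weight 1/540
  (Y=0, Z=0, X=2, U=2, W=4) weight 1/540
  (Y=0, Z=0, X=3, U=0, W=4) weight 1/540
  (Y=0, Z=0, X=3, U=2, W=4) weight 1/540
  (Y=0, Z=0, X=4, U=0, W=4) weight 1/540
  (Y=0, Z=0, X=4, U=2, W=4) weight 1/540
  … 120 more
Group by U:
  weight(U=0) = 1/9
  weight(U=2) = 1/9
Total weight = 1/9 + 1/9 = 2/9
P(U=0 | obs) = 1/9 / 2/9 = 1/2
P(U=2 | obs) = 1/9 / 2/9 = 1/2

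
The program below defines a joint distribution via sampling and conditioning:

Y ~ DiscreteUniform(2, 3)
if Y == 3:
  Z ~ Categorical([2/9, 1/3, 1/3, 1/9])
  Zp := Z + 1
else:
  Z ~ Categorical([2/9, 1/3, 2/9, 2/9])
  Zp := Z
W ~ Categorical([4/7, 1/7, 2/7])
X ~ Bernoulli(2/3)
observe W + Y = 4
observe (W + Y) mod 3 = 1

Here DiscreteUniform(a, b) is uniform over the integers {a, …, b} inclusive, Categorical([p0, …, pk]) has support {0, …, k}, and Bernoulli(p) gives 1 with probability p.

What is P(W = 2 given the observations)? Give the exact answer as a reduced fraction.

Enumerate traces; 16 have nonzero weight after conditioning:
  (Y=2, Z=0, W=2, X=0) weight 2/189
  (Y=2, Z=0, W=2, X=1) weight 4/189
  (Y=2, Z=1, W=2, X=0) weight 1/63
  (Y=2, Z=1, W=2, X=1) weight 2/63
  (Y=2, Z=2, W=2, X=0) weight 2/189
  (Y=2, Z=2, W=2, X=1) weight 4/189
  (Y=2, Z=3, W=2, X=0) weight 2/189
  (Y=2, Z=3, W=2, X=1) weight 4/189
  (Y=3, Z=0, W=1, X=0) weight 1/189
  … 7 more
Group by W:
  weight(W=1) = 1/14
  weight(W=2) = 1/7
Total weight = 1/14 + 1/7 = 3/14
P(W=1 | obs) = 1/14 / 3/14 = 1/3
P(W=2 | obs) = 1/7 / 3/14 = 2/3

P(W = 2 | obs) = 2/3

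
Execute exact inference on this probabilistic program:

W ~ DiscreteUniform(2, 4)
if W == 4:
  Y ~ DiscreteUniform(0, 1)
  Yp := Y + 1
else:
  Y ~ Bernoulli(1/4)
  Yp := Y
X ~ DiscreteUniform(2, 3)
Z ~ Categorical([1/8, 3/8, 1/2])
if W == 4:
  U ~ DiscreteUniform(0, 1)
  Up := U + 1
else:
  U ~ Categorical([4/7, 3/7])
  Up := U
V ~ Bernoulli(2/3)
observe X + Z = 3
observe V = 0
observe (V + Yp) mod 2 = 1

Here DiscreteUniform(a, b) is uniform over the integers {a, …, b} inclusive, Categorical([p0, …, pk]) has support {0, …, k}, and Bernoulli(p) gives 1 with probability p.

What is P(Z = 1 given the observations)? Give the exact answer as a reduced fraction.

P(Z = 1 | obs) = 3/4

Enumerate traces; 12 have nonzero weight after conditioning:
  (W=2, Y=1, X=2, Z=1, U=0, V=0) weight 1/336
  (W=2, Y=1, X=2, Z=1, U=1, V=0) weight 1/448
  (W=2, Y=1, X=3, Z=0, U=0, V=0) weight 1/1008
  (W=2, Y=1, X=3, Z=0, U=1, V=0) weight 1/1344
  (W=3, Y=1, X=2, Z=1, U=0, V=0) weight 1/336
  (W=3, Y=1, X=2, Z=1, U=1, V=0) weight 1/448
  (W=3, Y=1, X=3, Z=0, U=0, V=0) weight 1/1008
  (W=3, Y=1, X=3, Z=0, U=1, V=0) weight 1/1344
  … 4 more
Group by Z:
  weight(Z=0) = 1/144
  weight(Z=1) = 1/48
Total weight = 1/144 + 1/48 = 1/36
P(Z=0 | obs) = 1/144 / 1/36 = 1/4
P(Z=1 | obs) = 1/48 / 1/36 = 3/4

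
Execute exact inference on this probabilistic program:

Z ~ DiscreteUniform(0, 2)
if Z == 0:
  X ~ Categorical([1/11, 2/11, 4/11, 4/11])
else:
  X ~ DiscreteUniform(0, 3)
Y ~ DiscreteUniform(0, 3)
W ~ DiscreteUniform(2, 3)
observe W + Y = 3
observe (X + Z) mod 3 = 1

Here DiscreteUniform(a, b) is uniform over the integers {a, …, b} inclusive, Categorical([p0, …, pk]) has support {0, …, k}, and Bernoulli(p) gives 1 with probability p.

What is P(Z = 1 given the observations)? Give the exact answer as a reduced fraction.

Enumerate traces; 8 have nonzero weight after conditioning:
  (Z=0, X=1, Y=0, W=3) weight 1/132
  (Z=0, X=1, Y=1, W=2) weight 1/132
  (Z=1, X=0, Y=0, W=3) weight 1/96
  (Z=1, X=0, Y=1, W=2) weight 1/96
  (Z=1, X=3, Y=0, W=3) weight 1/96
  (Z=1, X=3, Y=1, W=2) weight 1/96
  (Z=2, X=2, Y=0, W=3) weight 1/96
  (Z=2, X=2, Y=1, W=2) weight 1/96
Group by Z:
  weight(Z=0) = 1/66
  weight(Z=1) = 1/24
  weight(Z=2) = 1/48
Total weight = 1/66 + 1/24 + 1/48 = 41/528
P(Z=0 | obs) = 1/66 / 41/528 = 8/41
P(Z=1 | obs) = 1/24 / 41/528 = 22/41
P(Z=2 | obs) = 1/48 / 41/528 = 11/41

P(Z = 1 | obs) = 22/41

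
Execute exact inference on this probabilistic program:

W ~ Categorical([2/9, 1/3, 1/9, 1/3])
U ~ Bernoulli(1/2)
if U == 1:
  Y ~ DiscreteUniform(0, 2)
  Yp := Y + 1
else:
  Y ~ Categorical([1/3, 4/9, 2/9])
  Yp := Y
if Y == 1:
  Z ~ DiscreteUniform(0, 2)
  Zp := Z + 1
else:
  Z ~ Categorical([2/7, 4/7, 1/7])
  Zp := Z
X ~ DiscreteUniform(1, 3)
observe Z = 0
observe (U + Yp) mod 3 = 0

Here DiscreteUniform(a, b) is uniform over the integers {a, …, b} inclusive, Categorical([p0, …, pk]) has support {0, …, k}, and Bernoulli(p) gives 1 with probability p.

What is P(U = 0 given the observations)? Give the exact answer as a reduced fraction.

P(U = 0 | obs) = 6/13

Enumerate traces; 24 have nonzero weight after conditioning:
  (W=0, U=0, Y=0, Z=0, X=1) weight 2/567
  (W=0, U=0, Y=0, Z=0, X=2) weight 2/567
  (W=0, U=0, Y=0, Z=0, X=3) weight 2/567
  (W=0, U=1, Y=1, Z=0, X=1) weight 1/243
  (W=0, U=1, Y=1, Z=0, X=2) weight 1/243
  (W=0, U=1, Y=1, Z=0, X=3) weight 1/243
  (W=1, U=0, Y=0, Z=0, X=1) weight 1/189
  (W=1, U=0, Y=0, Z=0, X=2) weight 1/189
  … 16 more
Group by U:
  weight(U=0) = 1/21
  weight(U=1) = 1/18
Total weight = 1/21 + 1/18 = 13/126
P(U=0 | obs) = 1/21 / 13/126 = 6/13
P(U=1 | obs) = 1/18 / 13/126 = 7/13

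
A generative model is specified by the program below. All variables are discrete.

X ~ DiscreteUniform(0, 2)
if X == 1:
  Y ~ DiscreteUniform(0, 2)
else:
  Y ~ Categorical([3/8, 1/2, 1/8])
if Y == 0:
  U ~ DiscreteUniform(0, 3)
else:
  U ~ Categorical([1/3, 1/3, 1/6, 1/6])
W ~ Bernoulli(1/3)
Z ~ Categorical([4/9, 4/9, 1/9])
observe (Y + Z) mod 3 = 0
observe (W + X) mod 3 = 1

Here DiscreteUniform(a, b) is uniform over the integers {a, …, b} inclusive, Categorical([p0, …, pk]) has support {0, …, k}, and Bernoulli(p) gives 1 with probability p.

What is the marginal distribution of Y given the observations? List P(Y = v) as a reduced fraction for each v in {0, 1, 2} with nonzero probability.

P(Y=0) = 25/51, P(Y=1) = 7/51, P(Y=2) = 19/51

Enumerate traces; 24 have nonzero weight after conditioning:
  (X=0, Y=0, U=0, W=1, Z=0) weight 1/216
  (X=0, Y=0, U=1, W=1, Z=0) weight 1/216
  (X=0, Y=0, U=2, W=1, Z=0) weight 1/216
  (X=0, Y=0, U=3, W=1, Z=0) weight 1/216
  (X=0, Y=1, U=0, W=1, Z=2) weight 1/486
  (X=0, Y=1, U=1, W=1, Z=2) weight 1/486
  (X=0, Y=1, U=2, W=1, Z=2) weight 1/972
  (X=0, Y=1, U=3, W=1, Z=2) weight 1/972
  (X=0, Y=2, U=0, W=1, Z=1) weight 1/486
  … 15 more
Group by Y:
  weight(Y=0) = 25/486
  weight(Y=1) = 7/486
  weight(Y=2) = 19/486
Total weight = 25/486 + 7/486 + 19/486 = 17/162
P(Y=0 | obs) = 25/486 / 17/162 = 25/51
P(Y=1 | obs) = 7/486 / 17/162 = 7/51
P(Y=2 | obs) = 19/486 / 17/162 = 19/51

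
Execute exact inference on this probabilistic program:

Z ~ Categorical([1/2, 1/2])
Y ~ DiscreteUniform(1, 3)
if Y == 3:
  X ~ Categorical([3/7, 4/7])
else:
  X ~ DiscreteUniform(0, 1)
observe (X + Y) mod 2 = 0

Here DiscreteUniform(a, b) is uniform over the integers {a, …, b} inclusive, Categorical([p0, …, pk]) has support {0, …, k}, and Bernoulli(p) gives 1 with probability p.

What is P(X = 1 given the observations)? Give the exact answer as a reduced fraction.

Enumerate traces; 6 have nonzero weight after conditioning:
  (Z=0, Y=1, X=1) weight 1/12
  (Z=0, Y=2, X=0) weight 1/12
  (Z=0, Y=3, X=1) weight 2/21
  (Z=1, Y=1, X=1) weight 1/12
  (Z=1, Y=2, X=0) weight 1/12
  (Z=1, Y=3, X=1) weight 2/21
Group by X:
  weight(X=0) = 1/6
  weight(X=1) = 5/14
Total weight = 1/6 + 5/14 = 11/21
P(X=0 | obs) = 1/6 / 11/21 = 7/22
P(X=1 | obs) = 5/14 / 11/21 = 15/22

P(X = 1 | obs) = 15/22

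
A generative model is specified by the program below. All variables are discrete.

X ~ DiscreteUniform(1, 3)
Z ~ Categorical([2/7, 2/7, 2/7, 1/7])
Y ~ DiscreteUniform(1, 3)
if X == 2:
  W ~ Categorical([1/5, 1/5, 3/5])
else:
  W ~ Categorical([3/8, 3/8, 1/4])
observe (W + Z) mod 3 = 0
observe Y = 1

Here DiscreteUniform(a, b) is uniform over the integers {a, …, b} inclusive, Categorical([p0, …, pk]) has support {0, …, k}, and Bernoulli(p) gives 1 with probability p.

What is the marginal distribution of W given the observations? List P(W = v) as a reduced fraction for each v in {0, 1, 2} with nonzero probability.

P(W=0) = 57/139, P(W=1) = 38/139, P(W=2) = 44/139

Enumerate traces; 12 have nonzero weight after conditioning:
  (X=1, Z=0, Y=1, W=0) weight 1/84
  (X=1, Z=1, Y=1, W=2) weight 1/126
  (X=1, Z=2, Y=1, W=1) weight 1/84
  (X=1, Z=3, Y=1, W=0) weight 1/168
  (X=2, Z=0, Y=1, W=0) weight 2/315
  (X=2, Z=1, Y=1, W=2) weight 2/105
  (X=2, Z=2, Y=1, W=1) weight 2/315
  (X=2, Z=3, Y=1, W=0) weight 1/315
  … 4 more
Group by W:
  weight(W=0) = 19/420
  weight(W=1) = 19/630
  weight(W=2) = 11/315
Total weight = 19/420 + 19/630 + 11/315 = 139/1260
P(W=0 | obs) = 19/420 / 139/1260 = 57/139
P(W=1 | obs) = 19/630 / 139/1260 = 38/139
P(W=2 | obs) = 11/315 / 139/1260 = 44/139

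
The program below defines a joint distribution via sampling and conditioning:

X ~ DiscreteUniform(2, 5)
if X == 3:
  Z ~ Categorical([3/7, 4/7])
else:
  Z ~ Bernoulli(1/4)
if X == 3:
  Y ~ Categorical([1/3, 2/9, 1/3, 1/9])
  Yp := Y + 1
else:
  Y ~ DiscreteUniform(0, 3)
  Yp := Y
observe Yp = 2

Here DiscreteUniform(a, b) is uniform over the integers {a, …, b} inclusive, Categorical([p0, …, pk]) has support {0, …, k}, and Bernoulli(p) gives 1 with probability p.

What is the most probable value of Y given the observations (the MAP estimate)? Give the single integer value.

argmax_v P(Y = v | obs) = 2

Enumerate traces; 8 have nonzero weight after conditioning:
  (X=2, Z=0, Y=2) weight 3/64
  (X=2, Z=1, Y=2) weight 1/64
  (X=3, Z=0, Y=1) weight 1/42
  (X=3, Z=1, Y=1) weight 2/63
  (X=4, Z=0, Y=2) weight 3/64
  (X=4, Z=1, Y=2) weight 1/64
  (X=5, Z=0, Y=2) weight 3/64
  (X=5, Z=1, Y=2) weight 1/64
Group by Y:
  weight(Y=1) = 1/18
  weight(Y=2) = 3/16
Total weight = 1/18 + 3/16 = 35/144
P(Y=1 | obs) = 1/18 / 35/144 = 8/35
P(Y=2 | obs) = 3/16 / 35/144 = 27/35
argmax = 2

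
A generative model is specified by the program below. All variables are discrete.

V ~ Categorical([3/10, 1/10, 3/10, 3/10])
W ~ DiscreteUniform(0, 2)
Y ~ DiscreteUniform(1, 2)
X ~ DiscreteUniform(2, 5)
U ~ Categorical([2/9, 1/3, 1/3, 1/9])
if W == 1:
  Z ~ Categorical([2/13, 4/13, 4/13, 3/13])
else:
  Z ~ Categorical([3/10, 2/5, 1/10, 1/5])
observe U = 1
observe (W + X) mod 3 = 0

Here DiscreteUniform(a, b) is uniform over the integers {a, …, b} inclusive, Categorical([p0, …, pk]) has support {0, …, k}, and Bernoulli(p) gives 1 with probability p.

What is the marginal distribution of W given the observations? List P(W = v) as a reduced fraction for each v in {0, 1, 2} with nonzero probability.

P(W=0) = 1/4, P(W=1) = 1/2, P(W=2) = 1/4

Enumerate traces; 128 have nonzero weight after conditioning:
  (V=0, W=0, Y=1, X=3, U=1, Z=0) weight 1/800
  (V=0, W=0, Y=1, X=3, U=1, Z=1) weight 1/600
  (V=0, W=0, Y=1, X=3, U=1, Z=2) weight 1/2400
  (V=0, W=0, Y=1, X=3, U=1, Z=3) weight 1/1200
  (V=0, W=0, Y=2, X=3, U=1, Z=0) weight 1/800
  (V=0, W=0, Y=2, X=3, U=1, Z=1) weight 1/600
  (V=0, W=0, Y=2, X=3, U=1, Z=2) weight 1/2400
  (V=0, W=0, Y=2, X=3, U=1, Z=3) weight 1/1200
  (V=0, W=1, Y=1, X=2, U=1, Z=0) weight 1/1560
  (V=0, W=2, Y=1, X=4, U=1, Z=0) weight 1/800
  … 118 more
Group by W:
  weight(W=0) = 1/36
  weight(W=1) = 1/18
  weight(W=2) = 1/36
Total weight = 1/36 + 1/18 + 1/36 = 1/9
P(W=0 | obs) = 1/36 / 1/9 = 1/4
P(W=1 | obs) = 1/18 / 1/9 = 1/2
P(W=2 | obs) = 1/36 / 1/9 = 1/4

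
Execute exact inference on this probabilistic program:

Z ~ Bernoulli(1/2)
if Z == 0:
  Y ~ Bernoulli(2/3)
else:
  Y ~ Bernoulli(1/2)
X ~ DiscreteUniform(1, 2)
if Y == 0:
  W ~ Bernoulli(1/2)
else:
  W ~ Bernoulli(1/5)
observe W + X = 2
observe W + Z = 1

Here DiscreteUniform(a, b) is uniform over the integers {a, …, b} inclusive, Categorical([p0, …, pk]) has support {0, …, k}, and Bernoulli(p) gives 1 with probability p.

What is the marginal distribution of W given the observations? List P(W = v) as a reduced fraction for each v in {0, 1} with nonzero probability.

P(W=0) = 13/19, P(W=1) = 6/19

Enumerate traces; 4 have nonzero weight after conditioning:
  (Z=0, Y=0, X=1, W=1) weight 1/24
  (Z=0, Y=1, X=1, W=1) weight 1/30
  (Z=1, Y=0, X=2, W=0) weight 1/16
  (Z=1, Y=1, X=2, W=0) weight 1/10
Group by W:
  weight(W=0) = 13/80
  weight(W=1) = 3/40
Total weight = 13/80 + 3/40 = 19/80
P(W=0 | obs) = 13/80 / 19/80 = 13/19
P(W=1 | obs) = 3/40 / 19/80 = 6/19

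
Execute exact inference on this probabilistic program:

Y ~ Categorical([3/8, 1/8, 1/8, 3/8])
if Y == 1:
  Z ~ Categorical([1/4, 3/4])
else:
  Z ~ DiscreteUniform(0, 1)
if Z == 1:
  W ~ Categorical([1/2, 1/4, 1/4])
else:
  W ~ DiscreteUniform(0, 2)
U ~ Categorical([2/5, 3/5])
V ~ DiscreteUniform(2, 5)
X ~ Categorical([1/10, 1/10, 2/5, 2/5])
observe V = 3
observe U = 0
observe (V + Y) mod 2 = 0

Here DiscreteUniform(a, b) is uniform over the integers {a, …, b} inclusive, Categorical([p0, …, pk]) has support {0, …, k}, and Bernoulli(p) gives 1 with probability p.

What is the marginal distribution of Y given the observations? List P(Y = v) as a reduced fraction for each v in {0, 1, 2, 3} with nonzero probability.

P(Y=1) = 1/4, P(Y=3) = 3/4

Enumerate traces; 48 have nonzero weight after conditioning:
  (Y=1, Z=0, W=0, U=0, V=3, X=0) weight 1/9600
  (Y=1, Z=0, W=0, U=0, V=3, X=1) weight 1/9600
  (Y=1, Z=0, W=0, U=0, V=3, X=2) weight 1/2400
  (Y=1, Z=0, W=0, U=0, V=3, X=3) weight 1/2400
  (Y=1, Z=0, W=1, U=0, V=3, X=0) weight 1/9600
  (Y=1, Z=0, W=1, U=0, V=3, X=1) weight 1/9600
  (Y=1, Z=0, W=1, U=0, V=3, X=2) weight 1/2400
  (Y=1, Z=0, W=1, U=0, V=3, X=3) weight 1/2400
  (Y=3, Z=0, W=0, U=0, V=3, X=0) weight 1/1600
  … 39 more
Group by Y:
  weight(Y=1) = 1/80
  weight(Y=3) = 3/80
Total weight = 1/80 + 3/80 = 1/20
P(Y=1 | obs) = 1/80 / 1/20 = 1/4
P(Y=3 | obs) = 3/80 / 1/20 = 3/4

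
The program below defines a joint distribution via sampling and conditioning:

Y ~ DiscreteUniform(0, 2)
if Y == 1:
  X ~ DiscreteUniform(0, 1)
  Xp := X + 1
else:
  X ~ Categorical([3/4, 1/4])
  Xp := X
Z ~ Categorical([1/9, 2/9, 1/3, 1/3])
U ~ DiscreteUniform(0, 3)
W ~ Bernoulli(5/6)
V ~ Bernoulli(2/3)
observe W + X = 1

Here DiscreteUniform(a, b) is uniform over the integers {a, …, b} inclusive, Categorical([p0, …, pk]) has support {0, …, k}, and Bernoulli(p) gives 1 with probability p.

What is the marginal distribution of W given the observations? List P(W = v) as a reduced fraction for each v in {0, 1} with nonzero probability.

Enumerate traces; 192 have nonzero weight after conditioning:
  (Y=0, X=0, Z=0, U=0, W=1, V=0) weight 5/2592
  (Y=0, X=0, Z=0, U=0, W=1, V=1) weight 5/1296
  (Y=0, X=0, Z=0, U=1, W=1, V=0) weight 5/2592
  (Y=0, X=0, Z=0, U=1, W=1, V=1) weight 5/1296
  (Y=0, X=0, Z=0, U=2, W=1, V=0) weight 5/2592
  (Y=0, X=0, Z=0, U=2, W=1, V=1) weight 5/1296
  (Y=0, X=0, Z=0, U=3, W=1, V=0) weight 5/2592
  (Y=0, X=0, Z=0, U=3, W=1, V=1) weight 5/1296
  (Y=0, X=1, Z=0, U=0, W=0, V=0) weight 1/7776
  … 183 more
Group by W:
  weight(W=0) = 1/18
  weight(W=1) = 5/9
Total weight = 1/18 + 5/9 = 11/18
P(W=0 | obs) = 1/18 / 11/18 = 1/11
P(W=1 | obs) = 5/9 / 11/18 = 10/11

P(W=0) = 1/11, P(W=1) = 10/11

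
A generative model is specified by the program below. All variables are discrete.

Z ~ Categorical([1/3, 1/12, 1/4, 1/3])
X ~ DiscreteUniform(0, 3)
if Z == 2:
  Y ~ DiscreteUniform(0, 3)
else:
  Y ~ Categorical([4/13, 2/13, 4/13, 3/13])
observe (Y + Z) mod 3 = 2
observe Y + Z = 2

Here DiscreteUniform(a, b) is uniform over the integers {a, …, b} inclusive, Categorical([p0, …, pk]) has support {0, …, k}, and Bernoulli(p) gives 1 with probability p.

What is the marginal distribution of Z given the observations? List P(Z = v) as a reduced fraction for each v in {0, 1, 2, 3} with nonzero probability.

Enumerate traces; 12 have nonzero weight after conditioning:
  (Z=0, X=0, Y=2) weight 1/39
  (Z=0, X=1, Y=2) weight 1/39
  (Z=0, X=2, Y=2) weight 1/39
  (Z=0, X=3, Y=2) weight 1/39
  (Z=1, X=0, Y=1) weight 1/312
  (Z=1, X=1, Y=1) weight 1/312
  (Z=1, X=2, Y=1) weight 1/312
  (Z=1, X=3, Y=1) weight 1/312
  (Z=2, X=0, Y=0) weight 1/64
  … 3 more
Group by Z:
  weight(Z=0) = 4/39
  weight(Z=1) = 1/78
  weight(Z=2) = 1/16
Total weight = 4/39 + 1/78 + 1/16 = 37/208
P(Z=0 | obs) = 4/39 / 37/208 = 64/111
P(Z=1 | obs) = 1/78 / 37/208 = 8/111
P(Z=2 | obs) = 1/16 / 37/208 = 13/37

P(Z=0) = 64/111, P(Z=1) = 8/111, P(Z=2) = 13/37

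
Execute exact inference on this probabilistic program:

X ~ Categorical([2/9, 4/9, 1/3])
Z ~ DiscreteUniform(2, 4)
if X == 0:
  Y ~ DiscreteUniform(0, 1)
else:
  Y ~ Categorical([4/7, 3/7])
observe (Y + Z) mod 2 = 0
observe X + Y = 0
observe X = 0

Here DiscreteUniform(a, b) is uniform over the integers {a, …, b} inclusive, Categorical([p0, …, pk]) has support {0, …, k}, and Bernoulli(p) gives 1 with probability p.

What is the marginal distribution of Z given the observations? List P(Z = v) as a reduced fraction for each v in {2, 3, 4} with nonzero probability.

P(Z=2) = 1/2, P(Z=4) = 1/2

Enumerate traces; 2 have nonzero weight after conditioning:
  (X=0, Z=2, Y=0) weight 1/27
  (X=0, Z=4, Y=0) weight 1/27
Group by Z:
  weight(Z=2) = 1/27
  weight(Z=4) = 1/27
Total weight = 1/27 + 1/27 = 2/27
P(Z=2 | obs) = 1/27 / 2/27 = 1/2
P(Z=4 | obs) = 1/27 / 2/27 = 1/2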